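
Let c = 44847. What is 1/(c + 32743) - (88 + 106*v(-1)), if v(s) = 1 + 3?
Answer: -39726079/77590 ≈ -512.00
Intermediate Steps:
v(s) = 4
1/(c + 32743) - (88 + 106*v(-1)) = 1/(44847 + 32743) - (88 + 106*4) = 1/77590 - (88 + 424) = 1/77590 - 1*512 = 1/77590 - 512 = -39726079/77590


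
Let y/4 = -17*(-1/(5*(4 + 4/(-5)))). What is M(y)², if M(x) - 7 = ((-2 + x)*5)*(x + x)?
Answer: 674041/64 ≈ 10532.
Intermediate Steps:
y = 17/4 (y = 4*(-17*(-1/(5*(4 + 4/(-5))))) = 4*(-17*(-1/(5*(4 + 4*(-⅕))))) = 4*(-17*(-1/(5*(4 - ⅘)))) = 4*(-17/((-5*16/5))) = 4*(-17/(-16)) = 4*(-17*(-1/16)) = 4*(17/16) = 17/4 ≈ 4.2500)
M(x) = 7 + 2*x*(-10 + 5*x) (M(x) = 7 + ((-2 + x)*5)*(x + x) = 7 + (-10 + 5*x)*(2*x) = 7 + 2*x*(-10 + 5*x))
M(y)² = (7 - 20*17/4 + 10*(17/4)²)² = (7 - 85 + 10*(289/16))² = (7 - 85 + 1445/8)² = (821/8)² = 674041/64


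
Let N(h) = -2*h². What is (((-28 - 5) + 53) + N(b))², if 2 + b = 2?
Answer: 400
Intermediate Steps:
b = 0 (b = -2 + 2 = 0)
(((-28 - 5) + 53) + N(b))² = (((-28 - 5) + 53) - 2*0²)² = ((-33 + 53) - 2*0)² = (20 + 0)² = 20² = 400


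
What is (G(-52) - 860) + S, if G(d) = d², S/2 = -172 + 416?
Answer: 2332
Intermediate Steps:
S = 488 (S = 2*(-172 + 416) = 2*244 = 488)
(G(-52) - 860) + S = ((-52)² - 860) + 488 = (2704 - 860) + 488 = 1844 + 488 = 2332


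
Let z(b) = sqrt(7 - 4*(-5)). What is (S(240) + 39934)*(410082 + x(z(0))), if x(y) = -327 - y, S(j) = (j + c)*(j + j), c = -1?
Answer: 63370249770 - 463962*sqrt(3) ≈ 6.3369e+10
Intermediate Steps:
S(j) = 2*j*(-1 + j) (S(j) = (j - 1)*(j + j) = (-1 + j)*(2*j) = 2*j*(-1 + j))
z(b) = 3*sqrt(3) (z(b) = sqrt(7 + 20) = sqrt(27) = 3*sqrt(3))
(S(240) + 39934)*(410082 + x(z(0))) = (2*240*(-1 + 240) + 39934)*(410082 + (-327 - 3*sqrt(3))) = (2*240*239 + 39934)*(410082 + (-327 - 3*sqrt(3))) = (114720 + 39934)*(409755 - 3*sqrt(3)) = 154654*(409755 - 3*sqrt(3)) = 63370249770 - 463962*sqrt(3)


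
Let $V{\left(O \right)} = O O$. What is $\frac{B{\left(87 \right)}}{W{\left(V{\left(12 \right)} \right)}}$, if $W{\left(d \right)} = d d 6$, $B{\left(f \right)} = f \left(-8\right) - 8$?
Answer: $- \frac{11}{1944} \approx -0.0056584$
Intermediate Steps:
$V{\left(O \right)} = O^{2}$
$B{\left(f \right)} = -8 - 8 f$ ($B{\left(f \right)} = - 8 f - 8 = -8 - 8 f$)
$W{\left(d \right)} = 6 d^{2}$ ($W{\left(d \right)} = d^{2} \cdot 6 = 6 d^{2}$)
$\frac{B{\left(87 \right)}}{W{\left(V{\left(12 \right)} \right)}} = \frac{-8 - 696}{6 \left(12^{2}\right)^{2}} = \frac{-8 - 696}{6 \cdot 144^{2}} = - \frac{704}{6 \cdot 20736} = - \frac{704}{124416} = \left(-704\right) \frac{1}{124416} = - \frac{11}{1944}$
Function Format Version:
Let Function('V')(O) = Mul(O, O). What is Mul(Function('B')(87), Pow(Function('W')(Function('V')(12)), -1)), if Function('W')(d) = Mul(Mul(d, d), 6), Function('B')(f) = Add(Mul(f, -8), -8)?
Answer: Rational(-11, 1944) ≈ -0.0056584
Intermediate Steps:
Function('V')(O) = Pow(O, 2)
Function('B')(f) = Add(-8, Mul(-8, f)) (Function('B')(f) = Add(Mul(-8, f), -8) = Add(-8, Mul(-8, f)))
Function('W')(d) = Mul(6, Pow(d, 2)) (Function('W')(d) = Mul(Pow(d, 2), 6) = Mul(6, Pow(d, 2)))
Mul(Function('B')(87), Pow(Function('W')(Function('V')(12)), -1)) = Mul(Add(-8, Mul(-8, 87)), Pow(Mul(6, Pow(Pow(12, 2), 2)), -1)) = Mul(Add(-8, -696), Pow(Mul(6, Pow(144, 2)), -1)) = Mul(-704, Pow(Mul(6, 20736), -1)) = Mul(-704, Pow(124416, -1)) = Mul(-704, Rational(1, 124416)) = Rational(-11, 1944)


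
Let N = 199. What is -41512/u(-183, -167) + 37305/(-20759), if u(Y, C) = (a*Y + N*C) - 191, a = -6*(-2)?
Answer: -116764123/184858895 ≈ -0.63164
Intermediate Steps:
a = 12
u(Y, C) = -191 + 12*Y + 199*C (u(Y, C) = (12*Y + 199*C) - 191 = -191 + 12*Y + 199*C)
-41512/u(-183, -167) + 37305/(-20759) = -41512/(-191 + 12*(-183) + 199*(-167)) + 37305/(-20759) = -41512/(-191 - 2196 - 33233) + 37305*(-1/20759) = -41512/(-35620) - 37305/20759 = -41512*(-1/35620) - 37305/20759 = 10378/8905 - 37305/20759 = -116764123/184858895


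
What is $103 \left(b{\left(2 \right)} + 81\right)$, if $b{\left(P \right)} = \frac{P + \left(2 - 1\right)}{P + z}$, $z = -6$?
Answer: $\frac{33063}{4} \approx 8265.8$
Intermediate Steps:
$b{\left(P \right)} = \frac{1 + P}{-6 + P}$ ($b{\left(P \right)} = \frac{P + \left(2 - 1\right)}{P - 6} = \frac{P + \left(2 - 1\right)}{-6 + P} = \frac{P + 1}{-6 + P} = \frac{1 + P}{-6 + P}$)
$103 \left(b{\left(2 \right)} + 81\right) = 103 \left(\frac{1 + 2}{-6 + 2} + 81\right) = 103 \left(\frac{1}{-4} \cdot 3 + 81\right) = 103 \left(\left(- \frac{1}{4}\right) 3 + 81\right) = 103 \left(- \frac{3}{4} + 81\right) = 103 \cdot \frac{321}{4} = \frac{33063}{4}$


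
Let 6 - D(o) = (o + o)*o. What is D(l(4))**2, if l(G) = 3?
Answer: 144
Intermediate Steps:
D(o) = 6 - 2*o**2 (D(o) = 6 - (o + o)*o = 6 - 2*o*o = 6 - 2*o**2)
D(l(4))**2 = (6 - 2*3**2)**2 = (6 - 2*9)**2 = (6 - 18)**2 = (-12)**2 = 144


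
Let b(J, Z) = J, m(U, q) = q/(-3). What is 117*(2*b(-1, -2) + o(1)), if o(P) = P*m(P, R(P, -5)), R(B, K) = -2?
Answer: -156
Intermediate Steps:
m(U, q) = -q/3 (m(U, q) = q*(-⅓) = -q/3)
o(P) = 2*P/3 (o(P) = P*(-⅓*(-2)) = P*(⅔) = 2*P/3)
117*(2*b(-1, -2) + o(1)) = 117*(2*(-1) + (⅔)*1) = 117*(-2 + ⅔) = 117*(-4/3) = -156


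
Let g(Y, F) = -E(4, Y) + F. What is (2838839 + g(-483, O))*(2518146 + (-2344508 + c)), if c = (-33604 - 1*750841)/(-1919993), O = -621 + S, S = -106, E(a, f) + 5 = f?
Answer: 946345323959789400/1919993 ≈ 4.9289e+11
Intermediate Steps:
E(a, f) = -5 + f
O = -727 (O = -621 - 106 = -727)
g(Y, F) = 5 + F - Y (g(Y, F) = -(-5 + Y) + F = (5 - Y) + F = 5 + F - Y)
c = 784445/1919993 (c = (-33604 - 750841)*(-1/1919993) = -784445*(-1/1919993) = 784445/1919993 ≈ 0.40857)
(2838839 + g(-483, O))*(2518146 + (-2344508 + c)) = (2838839 + (5 - 727 - 1*(-483)))*(2518146 + (-2344508 + 784445/1919993)) = (2838839 + (5 - 727 + 483))*(2518146 - 4501438163999/1919993) = (2838839 - 239)*(333384528979/1919993) = 2838600*(333384528979/1919993) = 946345323959789400/1919993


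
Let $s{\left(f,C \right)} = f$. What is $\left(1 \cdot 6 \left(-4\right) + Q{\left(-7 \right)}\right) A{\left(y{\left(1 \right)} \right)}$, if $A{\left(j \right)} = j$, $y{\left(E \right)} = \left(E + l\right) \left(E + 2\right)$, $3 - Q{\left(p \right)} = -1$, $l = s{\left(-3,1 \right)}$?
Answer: $120$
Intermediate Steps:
$l = -3$
$Q{\left(p \right)} = 4$ ($Q{\left(p \right)} = 3 - -1 = 3 + 1 = 4$)
$y{\left(E \right)} = \left(-3 + E\right) \left(2 + E\right)$ ($y{\left(E \right)} = \left(E - 3\right) \left(E + 2\right) = \left(-3 + E\right) \left(2 + E\right)$)
$\left(1 \cdot 6 \left(-4\right) + Q{\left(-7 \right)}\right) A{\left(y{\left(1 \right)} \right)} = \left(1 \cdot 6 \left(-4\right) + 4\right) \left(-6 + 1^{2} - 1\right) = \left(6 \left(-4\right) + 4\right) \left(-6 + 1 - 1\right) = \left(-24 + 4\right) \left(-6\right) = \left(-20\right) \left(-6\right) = 120$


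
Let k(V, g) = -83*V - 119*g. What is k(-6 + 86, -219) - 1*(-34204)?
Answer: 53625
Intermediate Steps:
k(V, g) = -119*g - 83*V
k(-6 + 86, -219) - 1*(-34204) = (-119*(-219) - 83*(-6 + 86)) - 1*(-34204) = (26061 - 83*80) + 34204 = (26061 - 6640) + 34204 = 19421 + 34204 = 53625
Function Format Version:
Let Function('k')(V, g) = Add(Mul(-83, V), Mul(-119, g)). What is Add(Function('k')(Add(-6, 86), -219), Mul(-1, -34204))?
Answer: 53625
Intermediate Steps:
Function('k')(V, g) = Add(Mul(-119, g), Mul(-83, V))
Add(Function('k')(Add(-6, 86), -219), Mul(-1, -34204)) = Add(Add(Mul(-119, -219), Mul(-83, Add(-6, 86))), Mul(-1, -34204)) = Add(Add(26061, Mul(-83, 80)), 34204) = Add(Add(26061, -6640), 34204) = Add(19421, 34204) = 53625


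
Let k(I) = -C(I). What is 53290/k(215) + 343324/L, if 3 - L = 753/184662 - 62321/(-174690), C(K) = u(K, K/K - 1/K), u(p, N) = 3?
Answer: 796904577391790/7094662689 ≈ 1.1232e+5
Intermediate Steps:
C(K) = 3
L = 2364887563/896072355 (L = 3 - (753/184662 - 62321/(-174690)) = 3 - (753*(1/184662) - 62321*(-1/174690)) = 3 - (251/61554 + 62321/174690) = 3 - 1*323329502/896072355 = 3 - 323329502/896072355 = 2364887563/896072355 ≈ 2.6392)
k(I) = -3 (k(I) = -1*3 = -3)
53290/k(215) + 343324/L = 53290/(-3) + 343324/(2364887563/896072355) = 53290*(-1/3) + 343324*(896072355/2364887563) = -53290/3 + 307643145208020/2364887563 = 796904577391790/7094662689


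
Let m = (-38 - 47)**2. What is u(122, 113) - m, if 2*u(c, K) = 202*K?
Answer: 4188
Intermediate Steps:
u(c, K) = 101*K (u(c, K) = (202*K)/2 = 101*K)
m = 7225 (m = (-85)**2 = 7225)
u(122, 113) - m = 101*113 - 1*7225 = 11413 - 7225 = 4188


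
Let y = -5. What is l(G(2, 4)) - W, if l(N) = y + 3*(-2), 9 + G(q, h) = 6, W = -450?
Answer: 439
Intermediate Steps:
G(q, h) = -3 (G(q, h) = -9 + 6 = -3)
l(N) = -11 (l(N) = -5 + 3*(-2) = -5 - 6 = -11)
l(G(2, 4)) - W = -11 - 1*(-450) = -11 + 450 = 439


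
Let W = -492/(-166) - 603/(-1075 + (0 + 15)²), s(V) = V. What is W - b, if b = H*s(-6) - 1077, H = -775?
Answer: -251816001/70550 ≈ -3569.3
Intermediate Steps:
b = 3573 (b = -775*(-6) - 1077 = 4650 - 1077 = 3573)
W = 259149/70550 (W = -492*(-1/166) - 603/(-1075 + 15²) = 246/83 - 603/(-1075 + 225) = 246/83 - 603/(-850) = 246/83 - 603*(-1/850) = 246/83 + 603/850 = 259149/70550 ≈ 3.6733)
W - b = 259149/70550 - 1*3573 = 259149/70550 - 3573 = -251816001/70550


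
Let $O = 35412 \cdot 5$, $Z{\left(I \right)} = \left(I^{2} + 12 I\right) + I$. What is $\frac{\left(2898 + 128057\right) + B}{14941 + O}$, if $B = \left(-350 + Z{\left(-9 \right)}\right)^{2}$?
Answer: $\frac{279951}{192001} \approx 1.4581$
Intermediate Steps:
$Z{\left(I \right)} = I^{2} + 13 I$
$B = 148996$ ($B = \left(-350 - 9 \left(13 - 9\right)\right)^{2} = \left(-350 - 36\right)^{2} = \left(-386\right)^{2} = 148996$)
$O = 177060$
$\frac{\left(2898 + 128057\right) + B}{14941 + O} = \frac{\left(2898 + 128057\right) + 148996}{14941 + 177060} = \frac{130955 + 148996}{192001} = 279951 \cdot \frac{1}{192001} = \frac{279951}{192001}$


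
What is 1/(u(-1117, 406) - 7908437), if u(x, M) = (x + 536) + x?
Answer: -1/7910135 ≈ -1.2642e-7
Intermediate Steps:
u(x, M) = 536 + 2*x (u(x, M) = (536 + x) + x = 536 + 2*x)
1/(u(-1117, 406) - 7908437) = 1/((536 + 2*(-1117)) - 7908437) = 1/((536 - 2234) - 7908437) = 1/(-1698 - 7908437) = 1/(-7910135) = -1/7910135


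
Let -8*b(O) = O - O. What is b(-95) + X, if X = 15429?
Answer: 15429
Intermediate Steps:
b(O) = 0 (b(O) = -(O - O)/8 = -⅛*0 = 0)
b(-95) + X = 0 + 15429 = 15429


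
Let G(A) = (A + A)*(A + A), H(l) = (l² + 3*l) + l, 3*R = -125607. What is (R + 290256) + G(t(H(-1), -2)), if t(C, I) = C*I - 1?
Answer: 248487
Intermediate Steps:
R = -41869 (R = (⅓)*(-125607) = -41869)
H(l) = l² + 4*l
t(C, I) = -1 + C*I
G(A) = 4*A² (G(A) = (2*A)*(2*A) = 4*A²)
(R + 290256) + G(t(H(-1), -2)) = (-41869 + 290256) + 4*(-1 - (4 - 1)*(-2))² = 248387 + 4*(-1 - 1*3*(-2))² = 248387 + 4*(-1 - 3*(-2))² = 248387 + 4*(-1 + 6)² = 248387 + 4*5² = 248387 + 4*25 = 248387 + 100 = 248487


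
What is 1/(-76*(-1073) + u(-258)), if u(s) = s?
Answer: 1/81290 ≈ 1.2302e-5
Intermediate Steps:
1/(-76*(-1073) + u(-258)) = 1/(-76*(-1073) - 258) = 1/(81548 - 258) = 1/81290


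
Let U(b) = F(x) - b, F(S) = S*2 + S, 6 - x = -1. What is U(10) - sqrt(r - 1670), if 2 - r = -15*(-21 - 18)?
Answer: 11 - I*sqrt(2253) ≈ 11.0 - 47.466*I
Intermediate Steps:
x = 7 (x = 6 - 1*(-1) = 6 + 1 = 7)
F(S) = 3*S (F(S) = 2*S + S = 3*S)
r = -583 (r = 2 - (-15)*(-21 - 18) = 2 - (-15)*(-39) = 2 - 1*585 = 2 - 585 = -583)
U(b) = 21 - b (U(b) = 3*7 - b = 21 - b)
U(10) - sqrt(r - 1670) = (21 - 1*10) - sqrt(-583 - 1670) = (21 - 10) - sqrt(-2253) = 11 - I*sqrt(2253)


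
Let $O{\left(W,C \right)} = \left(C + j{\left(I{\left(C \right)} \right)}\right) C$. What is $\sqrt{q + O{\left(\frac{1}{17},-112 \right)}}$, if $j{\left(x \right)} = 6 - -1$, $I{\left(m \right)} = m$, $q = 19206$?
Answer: $\sqrt{30966} \approx 175.97$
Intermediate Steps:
$j{\left(x \right)} = 7$ ($j{\left(x \right)} = 6 + 1 = 7$)
$O{\left(W,C \right)} = C \left(7 + C\right)$ ($O{\left(W,C \right)} = \left(C + 7\right) C = \left(7 + C\right) C = C \left(7 + C\right)$)
$\sqrt{q + O{\left(\frac{1}{17},-112 \right)}} = \sqrt{19206 - 112 \left(7 - 112\right)} = \sqrt{19206 - -11760} = \sqrt{19206 + 11760} = \sqrt{30966}$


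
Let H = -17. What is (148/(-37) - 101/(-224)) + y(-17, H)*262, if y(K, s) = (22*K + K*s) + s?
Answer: -5986971/224 ≈ -26728.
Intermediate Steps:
y(K, s) = s + 22*K + K*s
(148/(-37) - 101/(-224)) + y(-17, H)*262 = (148/(-37) - 101/(-224)) + (-17 + 22*(-17) - 17*(-17))*262 = (148*(-1/37) - 101*(-1/224)) + (-17 - 374 + 289)*262 = (-4 + 101/224) - 102*262 = -795/224 - 26724 = -5986971/224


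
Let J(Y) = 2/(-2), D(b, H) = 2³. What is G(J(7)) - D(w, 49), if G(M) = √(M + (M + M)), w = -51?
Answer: -8 + I*√3 ≈ -8.0 + 1.732*I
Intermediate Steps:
D(b, H) = 8
J(Y) = -1 (J(Y) = 2*(-½) = -1)
G(M) = √3*√M (G(M) = √(M + 2*M) = √(3*M) = √3*√M)
G(J(7)) - D(w, 49) = √3*√(-1) - 1*8 = √3*I - 8 = I*√3 - 8 = -8 + I*√3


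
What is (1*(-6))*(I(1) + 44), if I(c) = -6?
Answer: -228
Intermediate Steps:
(1*(-6))*(I(1) + 44) = (1*(-6))*(-6 + 44) = -6*38 = -228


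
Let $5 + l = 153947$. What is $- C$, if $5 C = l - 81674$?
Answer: $- \frac{72268}{5} \approx -14454.0$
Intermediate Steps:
$l = 153942$ ($l = -5 + 153947 = 153942$)
$C = \frac{72268}{5}$ ($C = \frac{153942 - 81674}{5} = \frac{1}{5} \cdot 72268 = \frac{72268}{5} \approx 14454.0$)
$- C = \left(-1\right) \frac{72268}{5} = - \frac{72268}{5}$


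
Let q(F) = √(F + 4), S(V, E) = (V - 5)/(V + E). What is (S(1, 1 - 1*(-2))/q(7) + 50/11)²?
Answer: (50 - √11)²/121 ≈ 18.011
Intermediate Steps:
S(V, E) = (-5 + V)/(E + V)
q(F) = √(4 + F)
(S(1, 1 - 1*(-2))/q(7) + 50/11)² = (((-5 + 1)/((1 - 1*(-2)) + 1))/(√(4 + 7)) + 50/11)² = ((-4/((1 + 2) + 1))/(√11) + 50*(1/11))² = ((-4/(3 + 1))*(√11/11) + 50/11)² = ((-4/4)*(√11/11) + 50/11)² = (((¼)*(-4))*(√11/11) + 50/11)² = (-√11/11 + 50/11)² = (50/11 - √11/11)²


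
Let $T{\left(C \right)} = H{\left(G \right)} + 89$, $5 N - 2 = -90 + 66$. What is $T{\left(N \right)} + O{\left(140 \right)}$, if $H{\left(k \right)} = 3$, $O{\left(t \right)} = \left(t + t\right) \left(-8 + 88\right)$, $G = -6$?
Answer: $22492$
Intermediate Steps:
$O{\left(t \right)} = 160 t$ ($O{\left(t \right)} = 2 t 80 = 160 t$)
$N = - \frac{22}{5}$ ($N = \frac{2}{5} + \frac{-90 + 66}{5} = \frac{2}{5} + \frac{1}{5} \left(-24\right) = \frac{2}{5} - \frac{24}{5} = - \frac{22}{5} \approx -4.4$)
$T{\left(C \right)} = 92$ ($T{\left(C \right)} = 3 + 89 = 92$)
$T{\left(N \right)} + O{\left(140 \right)} = 92 + 160 \cdot 140 = 92 + 22400 = 22492$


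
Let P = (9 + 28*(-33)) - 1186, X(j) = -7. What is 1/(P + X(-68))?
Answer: -1/2108 ≈ -0.00047438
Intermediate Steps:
P = -2101 (P = (9 - 924) - 1186 = -915 - 1186 = -2101)
1/(P + X(-68)) = 1/(-2101 - 7) = 1/(-2108) = -1/2108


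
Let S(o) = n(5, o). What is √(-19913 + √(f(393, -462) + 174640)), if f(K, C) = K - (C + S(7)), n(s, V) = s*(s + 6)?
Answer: √(-19913 + 4*√10965) ≈ 139.62*I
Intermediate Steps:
n(s, V) = s*(6 + s)
S(o) = 55 (S(o) = 5*(6 + 5) = 5*11 = 55)
f(K, C) = -55 + K - C (f(K, C) = K - (C + 55) = K - (55 + C) = K + (-55 - C) = -55 + K - C)
√(-19913 + √(f(393, -462) + 174640)) = √(-19913 + √((-55 + 393 - 1*(-462)) + 174640)) = √(-19913 + √((-55 + 393 + 462) + 174640)) = √(-19913 + √(800 + 174640)) = √(-19913 + √175440) = √(-19913 + 4*√10965)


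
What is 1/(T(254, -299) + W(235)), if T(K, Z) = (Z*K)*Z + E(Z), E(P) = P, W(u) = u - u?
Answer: 1/22707555 ≈ 4.4038e-8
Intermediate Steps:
W(u) = 0
T(K, Z) = Z + K*Z² (T(K, Z) = (Z*K)*Z + Z = (K*Z)*Z + Z = K*Z² + Z = Z + K*Z²)
1/(T(254, -299) + W(235)) = 1/(-299*(1 + 254*(-299)) + 0) = 1/(-299*(1 - 75946) + 0) = 1/(-299*(-75945) + 0) = 1/(22707555 + 0) = 1/22707555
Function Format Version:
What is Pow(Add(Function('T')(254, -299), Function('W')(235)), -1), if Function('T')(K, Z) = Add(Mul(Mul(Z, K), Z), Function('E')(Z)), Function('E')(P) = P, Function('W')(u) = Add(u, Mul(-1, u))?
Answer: Rational(1, 22707555) ≈ 4.4038e-8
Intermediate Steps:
Function('W')(u) = 0
Function('T')(K, Z) = Add(Z, Mul(K, Pow(Z, 2))) (Function('T')(K, Z) = Add(Mul(Mul(Z, K), Z), Z) = Add(Mul(Mul(K, Z), Z), Z) = Add(Mul(K, Pow(Z, 2)), Z) = Add(Z, Mul(K, Pow(Z, 2))))
Pow(Add(Function('T')(254, -299), Function('W')(235)), -1) = Pow(Add(Mul(-299, Add(1, Mul(254, -299))), 0), -1) = Pow(Add(Mul(-299, Add(1, -75946)), 0), -1) = Pow(Add(Mul(-299, -75945), 0), -1) = Pow(Add(22707555, 0), -1) = Pow(22707555, -1) = Rational(1, 22707555)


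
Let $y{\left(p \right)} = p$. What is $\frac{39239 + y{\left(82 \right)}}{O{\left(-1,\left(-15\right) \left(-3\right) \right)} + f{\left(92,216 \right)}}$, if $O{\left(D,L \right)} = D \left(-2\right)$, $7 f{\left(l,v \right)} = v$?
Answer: $\frac{275247}{230} \approx 1196.7$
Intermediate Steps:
$f{\left(l,v \right)} = \frac{v}{7}$
$O{\left(D,L \right)} = - 2 D$
$\frac{39239 + y{\left(82 \right)}}{O{\left(-1,\left(-15\right) \left(-3\right) \right)} + f{\left(92,216 \right)}} = \frac{39239 + 82}{\left(-2\right) \left(-1\right) + \frac{1}{7} \cdot 216} = \frac{39321}{2 + \frac{216}{7}} = \frac{39321}{\frac{230}{7}} = 39321 \cdot \frac{7}{230} = \frac{275247}{230}$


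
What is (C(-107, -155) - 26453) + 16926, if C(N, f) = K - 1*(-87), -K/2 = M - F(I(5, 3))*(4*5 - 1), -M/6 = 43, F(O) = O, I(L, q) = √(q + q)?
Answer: -8924 + 38*√6 ≈ -8830.9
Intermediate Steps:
I(L, q) = √2*√q (I(L, q) = √(2*q) = √2*√q)
M = -258 (M = -6*43 = -258)
K = 516 + 38*√6 (K = -2*(-258 - √2*√3*(4*5 - 1)) = -2*(-258 - √6*(20 - 1)) = -2*(-258 - √6*19) = -2*(-258 - 19*√6) = 516 + 38*√6 ≈ 609.08)
C(N, f) = 603 + 38*√6 (C(N, f) = (516 + 38*√6) - 1*(-87) = (516 + 38*√6) + 87 = 603 + 38*√6)
(C(-107, -155) - 26453) + 16926 = ((603 + 38*√6) - 26453) + 16926 = (-25850 + 38*√6) + 16926 = -8924 + 38*√6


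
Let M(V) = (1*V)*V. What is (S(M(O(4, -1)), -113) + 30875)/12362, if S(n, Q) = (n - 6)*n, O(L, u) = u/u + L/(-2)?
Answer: 2205/883 ≈ 2.4972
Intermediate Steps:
O(L, u) = 1 - L/2 (O(L, u) = 1 + L*(-½) = 1 - L/2)
M(V) = V² (M(V) = V*V = V²)
S(n, Q) = n*(-6 + n) (S(n, Q) = (-6 + n)*n = n*(-6 + n))
(S(M(O(4, -1)), -113) + 30875)/12362 = ((1 - ½*4)²*(-6 + (1 - ½*4)²) + 30875)/12362 = ((1 - 2)²*(-6 + (1 - 2)²) + 30875)*(1/12362) = ((-1)²*(-6 + (-1)²) + 30875)*(1/12362) = (1*(-6 + 1) + 30875)*(1/12362) = (1*(-5) + 30875)*(1/12362) = (-5 + 30875)*(1/12362) = 30870*(1/12362) = 2205/883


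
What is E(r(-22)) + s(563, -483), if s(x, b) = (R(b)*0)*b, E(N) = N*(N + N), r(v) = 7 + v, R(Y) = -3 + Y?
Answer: 450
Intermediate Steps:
E(N) = 2*N**2 (E(N) = N*(2*N) = 2*N**2)
s(x, b) = 0 (s(x, b) = ((-3 + b)*0)*b = 0*b = 0)
E(r(-22)) + s(563, -483) = 2*(7 - 22)**2 + 0 = 2*(-15)**2 + 0 = 2*225 + 0 = 450 + 0 = 450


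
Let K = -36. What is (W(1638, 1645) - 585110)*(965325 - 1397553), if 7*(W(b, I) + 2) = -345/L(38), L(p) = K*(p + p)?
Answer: 134543747890967/532 ≈ 2.5290e+11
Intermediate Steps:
L(p) = -72*p (L(p) = -36*(p + p) = -72*p)
W(b, I) = -12653/6384 (W(b, I) = -2 + (-345/((-72*38)))/7 = -2 + (-345/(-2736))/7 = -2 + (-345*(-1/2736))/7 = -2 + (⅐)*(115/912) = -2 + 115/6384 = -12653/6384)
(W(1638, 1645) - 585110)*(965325 - 1397553) = (-12653/6384 - 585110)*(965325 - 1397553) = -3735354893/6384*(-432228) = 134543747890967/532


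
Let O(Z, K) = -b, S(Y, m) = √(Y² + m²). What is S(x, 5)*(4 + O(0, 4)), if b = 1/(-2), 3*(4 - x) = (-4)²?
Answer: 3*√241/2 ≈ 23.286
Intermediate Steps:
x = -4/3 (x = 4 - ⅓*(-4)² = 4 - ⅓*16 = 4 - 16/3 = -4/3 ≈ -1.3333)
b = -½ (b = 1*(-½) = -½ ≈ -0.50000)
O(Z, K) = ½ (O(Z, K) = -1*(-½) = ½)
S(x, 5)*(4 + O(0, 4)) = √((-4/3)² + 5²)*(4 + ½) = √(16/9 + 25)*(9/2) = √(241/9)*(9/2) = (√241/3)*(9/2) = 3*√241/2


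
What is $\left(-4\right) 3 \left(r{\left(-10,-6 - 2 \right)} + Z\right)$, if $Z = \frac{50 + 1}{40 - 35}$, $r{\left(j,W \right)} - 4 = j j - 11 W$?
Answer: $- \frac{12132}{5} \approx -2426.4$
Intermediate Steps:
$r{\left(j,W \right)} = 4 + j^{2} - 11 W$ ($r{\left(j,W \right)} = 4 - \left(11 W - j j\right) = 4 - \left(- j^{2} + 11 W\right) = 4 + j^{2} - 11 W$)
$Z = \frac{51}{5} \approx 10.2$
$\left(-4\right) 3 \left(r{\left(-10,-6 - 2 \right)} + Z\right) = \left(-4\right) 3 \left(\left(4 + \left(-10\right)^{2} - 11 \left(-6 - 2\right)\right) + \frac{51}{5}\right) = - 12 \left(\left(4 + 100 - -88\right) + \frac{51}{5}\right) = - 12 \left(\left(4 + 100 + 88\right) + \frac{51}{5}\right) = - 12 \left(192 + \frac{51}{5}\right) = \left(-12\right) \frac{1011}{5} = - \frac{12132}{5}$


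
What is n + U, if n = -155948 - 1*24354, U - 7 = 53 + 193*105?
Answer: -159977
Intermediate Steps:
U = 20325 (U = 7 + (53 + 193*105) = 7 + (53 + 20265) = 7 + 20318 = 20325)
n = -180302 (n = -155948 - 24354 = -180302)
n + U = -180302 + 20325 = -159977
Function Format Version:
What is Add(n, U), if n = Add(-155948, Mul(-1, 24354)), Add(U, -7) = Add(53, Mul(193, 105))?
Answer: -159977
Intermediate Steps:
U = 20325 (U = Add(7, Add(53, Mul(193, 105))) = Add(7, Add(53, 20265)) = Add(7, 20318) = 20325)
n = -180302 (n = Add(-155948, -24354) = -180302)
Add(n, U) = Add(-180302, 20325) = -159977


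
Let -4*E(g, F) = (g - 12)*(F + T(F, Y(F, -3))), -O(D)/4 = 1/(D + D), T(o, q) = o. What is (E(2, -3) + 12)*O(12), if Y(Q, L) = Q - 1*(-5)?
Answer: 1/2 ≈ 0.50000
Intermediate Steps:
Y(Q, L) = 5 + Q (Y(Q, L) = Q + 5 = 5 + Q)
O(D) = -2/D (O(D) = -4/(D + D) = -4*1/(2*D) = -2/D)
E(g, F) = -F*(-12 + g)/2 (E(g, F) = -(g - 12)*(F + F)/4 = -(-12 + g)*2*F/4 = -F*(-12 + g)/2)
(E(2, -3) + 12)*O(12) = ((1/2)*(-3)*(12 - 1*2) + 12)*(-2/12) = ((1/2)*(-3)*(12 - 2) + 12)*(-2*1/12) = ((1/2)*(-3)*10 + 12)*(-1/6) = (-15 + 12)*(-1/6) = -3*(-1/6) = 1/2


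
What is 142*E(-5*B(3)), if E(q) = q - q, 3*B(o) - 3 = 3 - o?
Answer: 0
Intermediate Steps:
B(o) = 2 - o/3 (B(o) = 1 + (3 - o)/3 = 1 + (1 - o/3) = 2 - o/3)
E(q) = 0
142*E(-5*B(3)) = 142*0 = 0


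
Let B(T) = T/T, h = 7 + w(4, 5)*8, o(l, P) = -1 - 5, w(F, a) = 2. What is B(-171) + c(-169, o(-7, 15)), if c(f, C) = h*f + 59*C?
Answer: -4240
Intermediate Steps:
o(l, P) = -6
h = 23 (h = 7 + 2*8 = 7 + 16 = 23)
c(f, C) = 23*f + 59*C
B(T) = 1
B(-171) + c(-169, o(-7, 15)) = 1 + (23*(-169) + 59*(-6)) = 1 + (-3887 - 354) = 1 - 4241 = -4240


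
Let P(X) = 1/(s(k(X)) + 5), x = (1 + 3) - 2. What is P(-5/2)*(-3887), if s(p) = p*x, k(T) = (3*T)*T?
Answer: -7774/85 ≈ -91.459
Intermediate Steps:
x = 2 (x = 4 - 2 = 2)
k(T) = 3*T**2
s(p) = 2*p (s(p) = p*2 = 2*p)
P(X) = 1/(5 + 6*X**2) (P(X) = 1/(2*(3*X**2) + 5) = 1/(6*X**2 + 5) = 1/(5 + 6*X**2))
P(-5/2)*(-3887) = -3887/(5 + 6*(-5/2)**2) = -3887/(5 + 6*(25/4)) = -3887/(5 + 75/2) = -3887/(85/2) = (2/85)*(-3887) = -7774/85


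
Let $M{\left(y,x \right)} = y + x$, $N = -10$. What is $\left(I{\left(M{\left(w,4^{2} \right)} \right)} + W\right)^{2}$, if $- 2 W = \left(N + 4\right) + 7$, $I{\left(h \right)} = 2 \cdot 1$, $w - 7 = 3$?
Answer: $\frac{9}{4} \approx 2.25$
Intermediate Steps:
$w = 10$ ($w = 7 + 3 = 10$)
$M{\left(y,x \right)} = x + y$
$I{\left(h \right)} = 2$
$W = - \frac{1}{2}$ ($W = - \frac{\left(-10 + 4\right) + 7}{2} = - \frac{-6 + 7}{2} = \left(- \frac{1}{2}\right) 1 = - \frac{1}{2} \approx -0.5$)
$\left(I{\left(M{\left(w,4^{2} \right)} \right)} + W\right)^{2} = \left(2 - \frac{1}{2}\right)^{2} = \left(\frac{3}{2}\right)^{2} = \frac{9}{4}$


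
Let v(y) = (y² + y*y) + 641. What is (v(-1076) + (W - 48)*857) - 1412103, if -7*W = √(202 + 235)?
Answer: 862954 - 857*√437/7 ≈ 8.6040e+5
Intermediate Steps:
W = -√437/7 (W = -√(202 + 235)/7 = -√437/7 ≈ -2.9864)
v(y) = 641 + 2*y² (v(y) = (y² + y²) + 641 = 2*y² + 641 = 641 + 2*y²)
(v(-1076) + (W - 48)*857) - 1412103 = ((641 + 2*(-1076)²) + (-√437/7 - 48)*857) - 1412103 = ((641 + 2*1157776) + (-48 - √437/7)*857) - 1412103 = ((641 + 2315552) + (-41136 - 857*√437/7)) - 1412103 = (2316193 + (-41136 - 857*√437/7)) - 1412103 = (2275057 - 857*√437/7) - 1412103 = 862954 - 857*√437/7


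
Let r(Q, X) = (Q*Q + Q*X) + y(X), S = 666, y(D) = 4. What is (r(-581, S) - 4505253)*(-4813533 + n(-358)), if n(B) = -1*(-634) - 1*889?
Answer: 21925042493592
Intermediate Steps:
r(Q, X) = 4 + Q² + Q*X (r(Q, X) = (Q*Q + Q*X) + 4 = (Q² + Q*X) + 4 = 4 + Q² + Q*X)
n(B) = -255 (n(B) = 634 - 889 = -255)
(r(-581, S) - 4505253)*(-4813533 + n(-358)) = ((4 + (-581)² - 581*666) - 4505253)*(-4813533 - 255) = ((4 + 337561 - 386946) - 4505253)*(-4813788) = (-49381 - 4505253)*(-4813788) = -4554634*(-4813788) = 21925042493592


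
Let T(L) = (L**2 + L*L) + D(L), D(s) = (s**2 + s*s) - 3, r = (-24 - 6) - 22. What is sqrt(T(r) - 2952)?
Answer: sqrt(7861) ≈ 88.662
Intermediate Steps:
r = -52 (r = -30 - 22 = -52)
D(s) = -3 + 2*s**2 (D(s) = (s**2 + s**2) - 3 = 2*s**2 - 3 = -3 + 2*s**2)
T(L) = -3 + 4*L**2 (T(L) = (L**2 + L*L) + (-3 + 2*L**2) = (L**2 + L**2) + (-3 + 2*L**2) = 2*L**2 + (-3 + 2*L**2) = -3 + 4*L**2)
sqrt(T(r) - 2952) = sqrt((-3 + 4*(-52)**2) - 2952) = sqrt((-3 + 4*2704) - 2952) = sqrt((-3 + 10816) - 2952) = sqrt(10813 - 2952) = sqrt(7861)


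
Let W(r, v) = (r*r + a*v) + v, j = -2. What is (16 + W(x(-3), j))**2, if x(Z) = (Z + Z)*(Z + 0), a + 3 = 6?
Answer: 110224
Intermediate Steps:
a = 3 (a = -3 + 6 = 3)
x(Z) = 2*Z**2 (x(Z) = (2*Z)*Z = 2*Z**2)
W(r, v) = r**2 + 4*v (W(r, v) = (r*r + 3*v) + v = (r**2 + 3*v) + v = r**2 + 4*v)
(16 + W(x(-3), j))**2 = (16 + ((2*(-3)**2)**2 + 4*(-2)))**2 = (16 + ((2*9)**2 - 8))**2 = (16 + (18**2 - 8))**2 = (16 + (324 - 8))**2 = (16 + 316)**2 = 332**2 = 110224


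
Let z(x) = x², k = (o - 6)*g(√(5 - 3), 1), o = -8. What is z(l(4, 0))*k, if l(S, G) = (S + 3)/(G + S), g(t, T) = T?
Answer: -343/8 ≈ -42.875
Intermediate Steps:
l(S, G) = (3 + S)/(G + S)
k = -14 (k = (-8 - 6)*1 = -14*1 = -14)
z(l(4, 0))*k = ((3 + 4)/(0 + 4))²*(-14) = (7/4)²*(-14) = (49/16)*(-14) = -343/8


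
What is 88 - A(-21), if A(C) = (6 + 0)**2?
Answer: 52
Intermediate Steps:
A(C) = 36 (A(C) = 6**2 = 36)
88 - A(-21) = 88 - 1*36 = 88 - 36 = 52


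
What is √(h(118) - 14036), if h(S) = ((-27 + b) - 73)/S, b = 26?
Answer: I*√48861499/59 ≈ 118.48*I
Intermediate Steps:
h(S) = -74/S (h(S) = ((-27 + 26) - 73)/S = (-1 - 73)/S = -74/S)
√(h(118) - 14036) = √(-74/118 - 14036) = √(-74*1/118 - 14036) = √(-37/59 - 14036) = √(-828161/59) = I*√48861499/59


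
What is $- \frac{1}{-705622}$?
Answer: $\frac{1}{705622} \approx 1.4172 \cdot 10^{-6}$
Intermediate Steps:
$- \frac{1}{-705622} = \left(-1\right) \left(- \frac{1}{705622}\right) = \frac{1}{705622}$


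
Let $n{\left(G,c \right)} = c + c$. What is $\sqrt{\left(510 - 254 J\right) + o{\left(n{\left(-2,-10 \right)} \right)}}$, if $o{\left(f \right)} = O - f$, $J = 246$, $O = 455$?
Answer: $i \sqrt{61499} \approx 247.99 i$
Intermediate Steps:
$n{\left(G,c \right)} = 2 c$
$o{\left(f \right)} = 455 - f$
$\sqrt{\left(510 - 254 J\right) + o{\left(n{\left(-2,-10 \right)} \right)}} = \sqrt{\left(510 - 62484\right) + \left(455 - 2 \left(-10\right)\right)} = \sqrt{\left(510 - 62484\right) + \left(455 - -20\right)} = \sqrt{-61974 + \left(455 + 20\right)} = \sqrt{-61974 + 475} = \sqrt{-61499} = i \sqrt{61499}$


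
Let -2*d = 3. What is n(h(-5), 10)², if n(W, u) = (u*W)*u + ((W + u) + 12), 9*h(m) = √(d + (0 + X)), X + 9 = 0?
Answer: -45271/54 + 2222*I*√42/9 ≈ -838.35 + 1600.0*I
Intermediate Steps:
d = -3/2 (d = -½*3 = -3/2 ≈ -1.5000)
X = -9 (X = -9 + 0 = -9)
h(m) = I*√42/18 (h(m) = √(-3/2 + (0 - 9))/9 = √(-3/2 - 9)/9 = √(-21/2)/9 = (I*√42/2)/9 = I*√42/18)
n(W, u) = 12 + W + u + W*u² (n(W, u) = (W*u)*u + (12 + W + u) = W*u² + (12 + W + u) = 12 + W + u + W*u²)
n(h(-5), 10)² = (12 + I*√42/18 + 10 + (I*√42/18)*10²)² = (12 + I*√42/18 + 10 + (I*√42/18)*100)² = (12 + I*√42/18 + 10 + 50*I*√42/9)² = (22 + 101*I*√42/18)²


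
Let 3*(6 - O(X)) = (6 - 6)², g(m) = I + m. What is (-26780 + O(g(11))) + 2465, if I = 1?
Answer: -24309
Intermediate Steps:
g(m) = 1 + m
O(X) = 6 (O(X) = 6 - (6 - 6)²/3 = 6 - ⅓*0² = 6 - ⅓*0 = 6 + 0 = 6)
(-26780 + O(g(11))) + 2465 = (-26780 + 6) + 2465 = -26774 + 2465 = -24309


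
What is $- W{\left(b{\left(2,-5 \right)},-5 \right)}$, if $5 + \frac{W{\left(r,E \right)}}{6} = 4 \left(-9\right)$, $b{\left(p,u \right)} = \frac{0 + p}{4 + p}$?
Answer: $246$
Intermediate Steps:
$b{\left(p,u \right)} = \frac{p}{4 + p}$
$W{\left(r,E \right)} = -246$ ($W{\left(r,E \right)} = -30 + 6 \cdot 4 \left(-9\right) = -30 + 6 \left(-36\right) = -30 - 216 = -246$)
$- W{\left(b{\left(2,-5 \right)},-5 \right)} = \left(-1\right) \left(-246\right) = 246$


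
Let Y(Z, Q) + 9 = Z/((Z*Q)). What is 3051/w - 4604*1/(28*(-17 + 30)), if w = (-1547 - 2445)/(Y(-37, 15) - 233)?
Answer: 312879103/1816360 ≈ 172.26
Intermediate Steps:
Y(Z, Q) = -9 + 1/Q (Y(Z, Q) = -9 + Z/((Z*Q)) = -9 + Z/((Q*Z)) = -9 + Z*(1/(Q*Z)) = -9 + 1/Q)
w = 59880/3629 (w = (-1547 - 2445)/((-9 + 1/15) - 233) = -3992/((-9 + 1/15) - 233) = -3992/(-134/15 - 233) = -3992/(-3629/15) = -3992*(-15/3629) = 59880/3629 ≈ 16.500)
3051/w - 4604*1/(28*(-17 + 30)) = 3051/(59880/3629) - 4604*1/(28*(-17 + 30)) = 3051*(3629/59880) - 4604/(28*13) = 3690693/19960 - 4604/364 = 3690693/19960 - 4604*1/364 = 3690693/19960 - 1151/91 = 312879103/1816360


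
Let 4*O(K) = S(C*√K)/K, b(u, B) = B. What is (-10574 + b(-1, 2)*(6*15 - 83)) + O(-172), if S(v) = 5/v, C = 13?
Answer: -10560 + 5*I*√43/769184 ≈ -10560.0 + 4.2626e-5*I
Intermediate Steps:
O(K) = 5/(52*K^(3/2)) (O(K) = ((5/((13*√K)))/K)/4 = ((5*(1/(13*√K)))/K)/4 = ((5/(13*√K))/K)/4 = (5/(13*K^(3/2)))/4 = 5/(52*K^(3/2)))
(-10574 + b(-1, 2)*(6*15 - 83)) + O(-172) = (-10574 + 2*(6*15 - 83)) + 5/(52*(-172)^(3/2)) = (-10574 + 2*(90 - 83)) + 5*(I*√43/14792)/52 = (-10574 + 2*7) + 5*I*√43/769184 = (-10574 + 14) + 5*I*√43/769184 = -10560 + 5*I*√43/769184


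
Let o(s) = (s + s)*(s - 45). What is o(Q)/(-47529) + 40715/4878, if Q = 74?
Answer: 212689651/25760718 ≈ 8.2563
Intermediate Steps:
o(s) = 2*s*(-45 + s) (o(s) = (2*s)*(-45 + s) = 2*s*(-45 + s))
o(Q)/(-47529) + 40715/4878 = (2*74*(-45 + 74))/(-47529) + 40715/4878 = (2*74*29)*(-1/47529) + 40715*(1/4878) = 4292*(-1/47529) + 40715/4878 = -4292/47529 + 40715/4878 = 212689651/25760718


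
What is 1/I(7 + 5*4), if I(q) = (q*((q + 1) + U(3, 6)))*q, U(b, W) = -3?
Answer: 1/18225 ≈ 5.4870e-5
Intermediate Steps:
I(q) = q**2*(-2 + q) (I(q) = (q*((q + 1) - 3))*q = (q*((1 + q) - 3))*q = (q*(-2 + q))*q = q**2*(-2 + q))
1/I(7 + 5*4) = 1/((7 + 5*4)**2*(-2 + (7 + 5*4))) = 1/((7 + 20)**2*(-2 + (7 + 20))) = 1/(27**2*(-2 + 27)) = 1/(729*25) = 1/18225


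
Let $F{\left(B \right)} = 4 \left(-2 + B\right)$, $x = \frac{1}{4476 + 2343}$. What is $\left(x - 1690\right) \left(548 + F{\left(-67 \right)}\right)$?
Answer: $- \frac{3134557648}{6819} \approx -4.5968 \cdot 10^{5}$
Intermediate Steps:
$x = \frac{1}{6819} \approx 0.00014665$
$F{\left(B \right)} = -8 + 4 B$
$\left(x - 1690\right) \left(548 + F{\left(-67 \right)}\right) = \left(\frac{1}{6819} - 1690\right) \left(548 + \left(-8 + 4 \left(-67\right)\right)\right) = - \frac{11524109 \left(548 - 276\right)}{6819} = \left(- \frac{11524109}{6819}\right) 272 = - \frac{3134557648}{6819}$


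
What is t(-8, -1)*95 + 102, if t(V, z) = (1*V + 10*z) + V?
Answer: -2368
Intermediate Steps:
t(V, z) = 2*V + 10*z (t(V, z) = (V + 10*z) + V = 2*V + 10*z)
t(-8, -1)*95 + 102 = (2*(-8) + 10*(-1))*95 + 102 = (-16 - 10)*95 + 102 = -26*95 + 102 = -2470 + 102 = -2368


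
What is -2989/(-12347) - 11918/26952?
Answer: -33296009/166388172 ≈ -0.20011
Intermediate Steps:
-2989/(-12347) - 11918/26952 = -2989*(-1/12347) - 11918*1/26952 = 2989/12347 - 5959/13476 = -33296009/166388172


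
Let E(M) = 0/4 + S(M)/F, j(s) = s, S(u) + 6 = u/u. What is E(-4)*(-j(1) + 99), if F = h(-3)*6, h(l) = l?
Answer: 245/9 ≈ 27.222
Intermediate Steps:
S(u) = -5 (S(u) = -6 + u/u = -6 + 1 = -5)
F = -18 (F = -3*6 = -18)
E(M) = 5/18 (E(M) = 0/4 - 5/(-18) = 0*(¼) - 5*(-1/18) = 0 + 5/18 = 5/18)
E(-4)*(-j(1) + 99) = 5*(-1*1 + 99)/18 = 5*(-1 + 99)/18 = (5/18)*98 = 245/9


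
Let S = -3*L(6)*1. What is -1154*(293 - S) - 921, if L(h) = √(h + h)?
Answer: -339043 - 6924*√3 ≈ -3.5104e+5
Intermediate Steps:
L(h) = √2*√h (L(h) = √(2*h) = √2*√h)
S = -6*√3 (S = -3*√2*√6*1 = -6*√3*1 = -6*√3 ≈ -10.392)
-1154*(293 - S) - 921 = -1154*(293 - (-6)*√3) - 921 = -1154*(293 + 6*√3) - 921 = (-338122 - 6924*√3) - 921 = -339043 - 6924*√3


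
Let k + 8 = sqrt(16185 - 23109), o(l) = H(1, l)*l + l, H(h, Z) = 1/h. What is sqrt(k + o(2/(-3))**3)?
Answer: sqrt(-840 + 162*I*sqrt(1731))/9 ≈ 6.0615 + 6.8638*I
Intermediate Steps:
o(l) = 2*l (o(l) = l/1 + l = 1*l + l = l + l = 2*l)
k = -8 + 2*I*sqrt(1731) (k = -8 + sqrt(16185 - 23109) = -8 + sqrt(-6924) = -8 + 2*I*sqrt(1731) ≈ -8.0 + 83.211*I)
sqrt(k + o(2/(-3))**3) = sqrt((-8 + 2*I*sqrt(1731)) + (2*(2/(-3)))**3) = sqrt((-8 + 2*I*sqrt(1731)) + (2*(2*(-1/3)))**3) = sqrt((-8 + 2*I*sqrt(1731)) + (2*(-2/3))**3) = sqrt((-8 + 2*I*sqrt(1731)) + (-4/3)**3) = sqrt((-8 + 2*I*sqrt(1731)) - 64/27) = sqrt(-280/27 + 2*I*sqrt(1731))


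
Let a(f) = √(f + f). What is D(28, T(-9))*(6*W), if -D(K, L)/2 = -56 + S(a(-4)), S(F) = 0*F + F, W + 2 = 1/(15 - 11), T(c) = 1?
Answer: -1176 + 42*I*√2 ≈ -1176.0 + 59.397*I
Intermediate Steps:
W = -7/4 (W = -2 + 1/(15 - 11) = -2 + 1/4 = -2 + ¼ = -7/4 ≈ -1.7500)
a(f) = √2*√f (a(f) = √(2*f) = √2*√f)
S(F) = F (S(F) = 0 + F = F)
D(K, L) = 112 - 4*I*√2 (D(K, L) = -2*(-56 + √2*√(-4)) = -2*(-56 + √2*(2*I)) = -2*(-56 + 2*I*√2) = 112 - 4*I*√2)
D(28, T(-9))*(6*W) = (112 - 4*I*√2)*(6*(-7/4)) = (112 - 4*I*√2)*(-21/2) = -1176 + 42*I*√2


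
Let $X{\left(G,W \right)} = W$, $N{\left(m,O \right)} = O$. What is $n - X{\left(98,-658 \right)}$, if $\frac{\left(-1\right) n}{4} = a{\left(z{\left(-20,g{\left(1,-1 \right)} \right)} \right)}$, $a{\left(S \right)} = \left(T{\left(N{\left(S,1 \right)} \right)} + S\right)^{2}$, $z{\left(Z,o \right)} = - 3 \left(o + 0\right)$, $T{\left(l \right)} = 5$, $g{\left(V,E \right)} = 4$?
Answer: $462$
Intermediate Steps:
$z{\left(Z,o \right)} = - 3 o$
$a{\left(S \right)} = \left(5 + S\right)^{2}$
$n = -196$ ($n = - 4 \left(5 - 12\right)^{2} = - 4 \left(-7\right)^{2} = \left(-4\right) 49 = -196$)
$n - X{\left(98,-658 \right)} = -196 - -658 = -196 + 658 = 462$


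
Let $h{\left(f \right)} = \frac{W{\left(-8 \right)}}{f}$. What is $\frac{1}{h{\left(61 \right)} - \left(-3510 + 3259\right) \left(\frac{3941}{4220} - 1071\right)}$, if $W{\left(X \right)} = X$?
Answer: $- \frac{257420}{69139594929} \approx -3.7232 \cdot 10^{-6}$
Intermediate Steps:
$h{\left(f \right)} = - \frac{8}{f}$
$\frac{1}{h{\left(61 \right)} - \left(-3510 + 3259\right) \left(\frac{3941}{4220} - 1071\right)} = \frac{1}{- \frac{8}{61} - \left(-3510 + 3259\right) \left(\frac{3941}{4220} - 1071\right)} = \frac{1}{\left(-8\right) \frac{1}{61} - - 251 \left(3941 \cdot \frac{1}{4220} - 1071\right)} = \frac{1}{- \frac{8}{61} - - 251 \left(\frac{3941}{4220} - 1071\right)} = \frac{1}{- \frac{8}{61} - \left(-251\right) \left(- \frac{4515679}{4220}\right)} = \frac{1}{- \frac{8}{61} - \frac{1133435429}{4220}} = \frac{1}{- \frac{69139594929}{257420}} = - \frac{257420}{69139594929}$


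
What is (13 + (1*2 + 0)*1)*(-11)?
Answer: -165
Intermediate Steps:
(13 + (1*2 + 0)*1)*(-11) = (13 + (2 + 0)*1)*(-11) = (13 + 2*1)*(-11) = (13 + 2)*(-11) = 15*(-11) = -165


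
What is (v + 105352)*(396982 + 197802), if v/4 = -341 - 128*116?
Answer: 26524987264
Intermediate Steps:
v = -60756 (v = 4*(-341 - 128*116) = 4*(-341 - 14848) = 4*(-15189) = -60756)
(v + 105352)*(396982 + 197802) = (-60756 + 105352)*(396982 + 197802) = 44596*594784 = 26524987264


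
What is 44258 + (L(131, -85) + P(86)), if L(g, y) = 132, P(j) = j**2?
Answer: 51786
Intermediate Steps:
44258 + (L(131, -85) + P(86)) = 44258 + (132 + 86**2) = 44258 + (132 + 7396) = 44258 + 7528 = 51786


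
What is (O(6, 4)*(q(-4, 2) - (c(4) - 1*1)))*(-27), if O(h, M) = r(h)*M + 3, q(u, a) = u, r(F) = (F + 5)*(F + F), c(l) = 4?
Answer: 100359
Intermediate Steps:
r(F) = 2*F*(5 + F) (r(F) = (5 + F)*(2*F) = 2*F*(5 + F))
O(h, M) = 3 + 2*M*h*(5 + h) (O(h, M) = (2*h*(5 + h))*M + 3 = 2*M*h*(5 + h) + 3 = 3 + 2*M*h*(5 + h))
(O(6, 4)*(q(-4, 2) - (c(4) - 1*1)))*(-27) = ((3 + 2*4*6*(5 + 6))*(-4 - (4 - 1*1)))*(-27) = ((3 + 2*4*6*11)*(-4 - (4 - 1)))*(-27) = ((3 + 528)*(-4 - 1*3))*(-27) = (531*(-4 - 3))*(-27) = (531*(-7))*(-27) = -3717*(-27) = 100359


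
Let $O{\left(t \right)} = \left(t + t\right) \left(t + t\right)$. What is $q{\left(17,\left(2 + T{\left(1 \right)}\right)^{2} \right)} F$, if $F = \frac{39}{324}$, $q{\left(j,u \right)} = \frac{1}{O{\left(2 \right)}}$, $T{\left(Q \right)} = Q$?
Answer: $\frac{13}{1728} \approx 0.0075231$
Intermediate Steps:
$O{\left(t \right)} = 4 t^{2}$ ($O{\left(t \right)} = 2 t 2 t = 4 t^{2}$)
$q{\left(j,u \right)} = \frac{1}{16}$ ($q{\left(j,u \right)} = \frac{1}{4 \cdot 2^{2}} = \frac{1}{4 \cdot 4} = \frac{1}{16}$)
$F = \frac{13}{108}$ ($F = 39 \cdot \frac{1}{324} = \frac{13}{108} \approx 0.12037$)
$q{\left(17,\left(2 + T{\left(1 \right)}\right)^{2} \right)} F = \frac{1}{16} \cdot \frac{13}{108} = \frac{13}{1728}$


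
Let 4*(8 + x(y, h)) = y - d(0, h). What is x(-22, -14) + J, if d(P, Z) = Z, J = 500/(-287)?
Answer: -3370/287 ≈ -11.742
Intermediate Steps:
J = -500/287 (J = 500*(-1/287) = -500/287 ≈ -1.7422)
x(y, h) = -8 - h/4 + y/4 (x(y, h) = -8 + (y - h)/4 = -8 + (-h/4 + y/4) = -8 - h/4 + y/4)
x(-22, -14) + J = (-8 - ¼*(-14) + (¼)*(-22)) - 500/287 = (-8 + 7/2 - 11/2) - 500/287 = -10 - 500/287 = -3370/287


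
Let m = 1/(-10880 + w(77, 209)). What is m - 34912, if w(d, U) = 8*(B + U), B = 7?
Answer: -319514625/9152 ≈ -34912.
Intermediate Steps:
w(d, U) = 56 + 8*U (w(d, U) = 8*(7 + U) = 56 + 8*U)
m = -1/9152 (m = 1/(-10880 + (56 + 8*209)) = 1/(-10880 + (56 + 1672)) = 1/(-10880 + 1728) = 1/(-9152) = -1/9152 ≈ -0.00010927)
m - 34912 = -1/9152 - 34912 = -319514625/9152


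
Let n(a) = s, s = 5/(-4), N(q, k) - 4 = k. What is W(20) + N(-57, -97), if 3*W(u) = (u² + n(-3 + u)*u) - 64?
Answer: 32/3 ≈ 10.667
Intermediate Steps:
N(q, k) = 4 + k
s = -5/4 (s = 5*(-¼) = -5/4 ≈ -1.2500)
n(a) = -5/4
W(u) = -64/3 - 5*u/12 + u²/3 (W(u) = ((u² - 5*u/4) - 64)/3 = (-64 + u² - 5*u/4)/3 = -64/3 - 5*u/12 + u²/3)
W(20) + N(-57, -97) = (-64/3 - 5/12*20 + (⅓)*20²) + (4 - 97) = (-64/3 - 25/3 + (⅓)*400) - 93 = (-64/3 - 25/3 + 400/3) - 93 = 311/3 - 93 = 32/3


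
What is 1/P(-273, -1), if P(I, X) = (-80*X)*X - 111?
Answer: -1/191 ≈ -0.0052356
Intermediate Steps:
P(I, X) = -111 - 80*X**2 (P(I, X) = -80*X**2 - 111 = -111 - 80*X**2)
1/P(-273, -1) = 1/(-111 - 80*(-1)**2) = 1/(-111 - 80*1) = 1/(-111 - 80) = 1/(-191) = -1/191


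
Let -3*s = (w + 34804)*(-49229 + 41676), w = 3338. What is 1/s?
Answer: 1/96028842 ≈ 1.0414e-8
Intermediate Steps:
s = 96028842 (s = -(3338 + 34804)*(-49229 + 41676)/3 = -12714*(-7553) = -⅓*(-288086526) = 96028842)
1/s = 1/96028842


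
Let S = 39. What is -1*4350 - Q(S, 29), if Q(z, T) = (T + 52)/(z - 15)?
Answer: -34827/8 ≈ -4353.4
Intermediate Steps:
Q(z, T) = (52 + T)/(-15 + z)
-1*4350 - Q(S, 29) = -1*4350 - (52 + 29)/(-15 + 39) = -4350 - 81/24 = -4350 - 1*27/8 = -4350 - 27/8 = -34827/8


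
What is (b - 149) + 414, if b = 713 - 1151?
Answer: -173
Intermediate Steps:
b = -438
(b - 149) + 414 = (-438 - 149) + 414 = -587 + 414 = -173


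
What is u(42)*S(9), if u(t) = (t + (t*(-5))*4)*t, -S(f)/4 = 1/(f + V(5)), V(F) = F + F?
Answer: 7056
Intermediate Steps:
V(F) = 2*F
S(f) = -4/(10 + f) (S(f) = -4/(f + 2*5) = -4/(f + 10) = -4/(10 + f))
u(t) = -19*t**2 (u(t) = (t - 5*t*4)*t = (t - 20*t)*t = (-19*t)*t = -19*t**2)
u(42)*S(9) = (-19*42**2)*(-4/(10 + 9)) = (-19*1764)*(-4/19) = -(-134064)/19 = -33516*(-4/19) = 7056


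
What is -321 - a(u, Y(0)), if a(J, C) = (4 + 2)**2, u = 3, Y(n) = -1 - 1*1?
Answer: -357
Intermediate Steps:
Y(n) = -2 (Y(n) = -1 - 1 = -2)
a(J, C) = 36 (a(J, C) = 6**2 = 36)
-321 - a(u, Y(0)) = -321 - 1*36 = -321 - 36 = -357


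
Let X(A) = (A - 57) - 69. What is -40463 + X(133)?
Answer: -40456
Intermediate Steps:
X(A) = -126 + A (X(A) = (-57 + A) - 69 = -126 + A)
-40463 + X(133) = -40463 + (-126 + 133) = -40463 + 7 = -40456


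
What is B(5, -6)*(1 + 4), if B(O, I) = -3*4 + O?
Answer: -35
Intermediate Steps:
B(O, I) = -12 + O
B(5, -6)*(1 + 4) = (-12 + 5)*(1 + 4) = -7*5 = -35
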